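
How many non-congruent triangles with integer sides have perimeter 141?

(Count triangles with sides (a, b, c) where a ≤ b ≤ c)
Let a ≤ b ≤ c with a + b + c = 141. The only binding inequality is a + b > c, i.e. 141 − c > c, so c < 141/2; and c ≥ 141/3 since c is the largest side.
So 47 ≤ c ≤ 70. For each c, b runs from ⌈(141 − c)/2⌉ up to c (then a = 141 − b − c satisfies 1 ≤ a ≤ b automatically), giving c − ⌈(141 − c)/2⌉ + 1 choices.
Summing over c: 1 + 2 + 4 + 5 + … + 34 + 35  (24 terms, c = 47, …, 70) = 432
Check (closed form: nearest integer to p²/48 for even p, (p+3)²/48 for odd p): (141+3)²/48 = 144²/48 = 20736/48 ≈ 432.00 → 432

432 triangles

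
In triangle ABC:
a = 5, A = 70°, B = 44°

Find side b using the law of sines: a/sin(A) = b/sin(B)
a/sin(A) = b/sin(B)  ⇒  b = a·sin(B)/sin(A) = 5·sin(44°)/sin(70°)
sin(44°) ≈ 0.694658, sin(70°) ≈ 0.939693
b ≈ 5·0.694658/0.939693 ≈ 3.47329/0.939693 ≈ 3.6962

b = 3.696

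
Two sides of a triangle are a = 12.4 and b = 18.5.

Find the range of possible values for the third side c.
Triangle inequality: |a − b| < c < a + b
|a − b| = |12.4 − 18.5| = 6.1
a + b = 12.4 + 18.5 = 30.9

6.1 < c < 30.9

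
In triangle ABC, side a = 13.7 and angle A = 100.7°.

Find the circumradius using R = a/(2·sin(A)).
R = a/(2·sin(A)) = 13.7/(2·sin(100.7°))
sin(100.7°) ≈ 0.982613
R ≈ 13.7/(2·0.982613) = 13.7/1.96523 ≈ 6.97121

R = 6.971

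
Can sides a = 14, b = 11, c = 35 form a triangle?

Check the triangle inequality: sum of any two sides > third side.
a + b vs c: 14 + 11 = 25 ≤ 35  ✗
a + c vs b: 14 + 35 = 49 > 11  ✓
b + c vs a: 11 + 35 = 46 > 14  ✓

No: 14 + 11 = 25 is not > 35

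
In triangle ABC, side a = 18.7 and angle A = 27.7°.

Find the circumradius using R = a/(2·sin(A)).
R = a/(2·sin(A)) = 18.7/(2·sin(27.7°))
sin(27.7°) ≈ 0.464842
R ≈ 18.7/(2·0.464842) = 18.7/0.929684 ≈ 20.1144

R = 20.11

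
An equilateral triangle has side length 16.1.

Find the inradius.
r = Area/s with s the semi-perimeter.
Area = (√3/4)·16.1² = (√3/4)·259.21 ≈ 0.433013·259.21 ≈ 112.241
s = 3·16.1/2 = 24.15
r ≈ 112.241/24.15 ≈ 4.64767
(Equivalently r = side/(2√3) = 16.1/3.4641 ≈ 4.64767.)

r = 4.648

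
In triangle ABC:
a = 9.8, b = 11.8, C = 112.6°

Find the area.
Two sides and the included angle (SAS): A = ½·a·b·sin(C) = ½·9.8·11.8·sin(112.6°)
sin(112.6°) ≈ 0.92321
A ≈ ½·115.64·0.92321 = 57.82·0.92321 ≈ 53.38

Area = 53.38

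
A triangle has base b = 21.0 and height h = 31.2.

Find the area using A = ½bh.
A = ½·b·h = ½·21.0·31.2 = ½·655.2 = 327.6

Area = 327.6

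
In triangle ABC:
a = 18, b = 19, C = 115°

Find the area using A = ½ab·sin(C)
A = ½·a·b·sin(C) = ½·18·19·sin(115°)
sin(115°) ≈ 0.906308
A ≈ ½·342·0.906308 = 171·0.906308 ≈ 154.979

Area = 155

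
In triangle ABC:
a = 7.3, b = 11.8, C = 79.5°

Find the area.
Two sides and the included angle (SAS): A = ½·a·b·sin(C) = ½·7.3·11.8·sin(79.5°)
sin(79.5°) ≈ 0.983255
A ≈ ½·86.14·0.983255 = 43.07·0.983255 ≈ 42.3488

Area = 42.35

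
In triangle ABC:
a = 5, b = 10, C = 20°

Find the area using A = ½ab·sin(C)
A = ½·a·b·sin(C) = ½·5·10·sin(20°)
sin(20°) ≈ 0.34202
A ≈ ½·50·0.34202 = 25·0.34202 ≈ 8.5505

Area = 8.551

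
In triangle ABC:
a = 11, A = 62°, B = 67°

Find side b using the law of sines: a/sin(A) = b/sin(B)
a/sin(A) = b/sin(B)  ⇒  b = a·sin(B)/sin(A) = 11·sin(67°)/sin(62°)
sin(67°) ≈ 0.920505, sin(62°) ≈ 0.882948
b ≈ 11·0.920505/0.882948 ≈ 10.1256/0.882948 ≈ 11.4679

b = 11.47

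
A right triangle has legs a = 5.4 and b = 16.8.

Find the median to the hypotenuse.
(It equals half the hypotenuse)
Hypotenuse c = √(a² + b²) = √(29.16 + 282.24) = √311.4 ≈ 17.6465
Median to hypotenuse = c/2 ≈ 17.6465/2 ≈ 8.82326

Median = 8.823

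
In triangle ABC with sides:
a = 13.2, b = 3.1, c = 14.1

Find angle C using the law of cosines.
c² = a² + b² − 2ab·cos(C)  ⇒  cos(C) = (a² + b² − c²)/(2ab)
cos(C) = (13.2² + 3.1² − 14.1²)/(2·13.2·3.1) = (174.24 + 9.61 − 198.81)/81.84 = -14.96/81.84 ≈ -0.182796
C = arccos(-0.182796) ≈ 100.533°

C = 100.5°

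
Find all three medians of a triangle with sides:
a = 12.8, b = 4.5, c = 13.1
Median formula: m_a = ½√(2b² + 2c² − a²) (and cyclically). a² = 163.84, b² = 20.25, c² = 171.61.
m_a = ½√(2·20.25 + 2·171.61 − 163.84) = ½√219.88 ≈ ½·14.8284 ≈ 7.41418
m_b = ½√(2·163.84 + 2·171.61 − 20.25) = ½√650.65 ≈ ½·25.5078 ≈ 12.7539
m_c = ½√(2·163.84 + 2·20.25 − 171.61) = ½√196.57 ≈ ½·14.0203 ≈ 7.01017

m_a = 7.414, m_b = 12.75, m_c = 7.01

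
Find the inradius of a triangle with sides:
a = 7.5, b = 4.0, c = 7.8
r = Area/s where s is the semi-perimeter.
s = (7.5 + 4.0 + 7.8)/2 = 19.3/2 = 9.65
Area = √(s(s−a)(s−b)(s−c)) = √(9.65·2.15·5.65·1.85) ≈ √216.863 ≈ 14.7263
r ≈ 14.7263/9.65 ≈ 1.52604

r = 1.526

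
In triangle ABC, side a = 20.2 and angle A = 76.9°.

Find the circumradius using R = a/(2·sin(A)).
R = a/(2·sin(A)) = 20.2/(2·sin(76.9°))
sin(76.9°) ≈ 0.973976
R ≈ 20.2/(2·0.973976) = 20.2/1.94795 ≈ 10.3699

R = 10.37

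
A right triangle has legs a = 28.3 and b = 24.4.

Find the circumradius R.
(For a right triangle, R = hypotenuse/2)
Hypotenuse c = √(a² + b²) = √(800.89 + 595.36) = √1396.25 ≈ 37.3664
R = c/2 ≈ 37.3664/2 ≈ 18.6832

R = 18.68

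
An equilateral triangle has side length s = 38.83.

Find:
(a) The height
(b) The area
(a) The height splits the triangle into two 30-60-90 halves: h = s·√3/2 = 38.83·1.73205/2 ≈ 67.2555/2 ≈ 33.6278
(b) Area = (√3/4)·s² = (√3/4)·38.83² = (√3/4)·1507.7689 ≈ 0.433013·1507.7689 ≈ 652.883

Height = 33.63, Area = 652.9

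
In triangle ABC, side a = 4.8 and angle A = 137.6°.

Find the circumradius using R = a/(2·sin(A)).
R = a/(2·sin(A)) = 4.8/(2·sin(137.6°))
sin(137.6°) ≈ 0.674302
R ≈ 4.8/(2·0.674302) = 4.8/1.3486 ≈ 3.55923

R = 3.559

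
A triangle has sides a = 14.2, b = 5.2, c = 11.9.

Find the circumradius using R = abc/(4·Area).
First find the area with Heron's formula.
s = (14.2 + 5.2 + 11.9)/2 = 15.65
Area = √(s(s−a)(s−b)(s−c)) = √(15.65·1.45·10.45·3.75) ≈ √889.262 ≈ 29.8205
abc = 14.2·5.2·11.9 = 878.696
R = abc/(4·Area) ≈ 878.696/(4·29.8205) = 878.696/119.282 ≈ 7.36654

R = 7.367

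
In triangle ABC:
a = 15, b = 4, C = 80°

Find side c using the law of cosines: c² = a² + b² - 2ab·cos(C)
c² = 15² + 4² − 2·15·4·cos(80°)
cos(80°) ≈ 0.173648
c² ≈ 225 + 16 − 120·(0.173648) ≈ 241 − 20.8378 ≈ 220.162
c ≈ √220.162 ≈ 14.8379

c = 14.84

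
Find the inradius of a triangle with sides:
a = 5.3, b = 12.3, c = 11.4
r = Area/s where s is the semi-perimeter.
s = (5.3 + 12.3 + 11.4)/2 = 29/2 = 14.5
Area = √(s(s−a)(s−b)(s−c)) = √(14.5·9.2·2.2·3.1) ≈ √909.788 ≈ 30.1627
r ≈ 30.1627/14.5 ≈ 2.08019

r = 2.08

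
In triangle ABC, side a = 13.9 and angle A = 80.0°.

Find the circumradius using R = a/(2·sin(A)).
R = a/(2·sin(A)) = 13.9/(2·sin(80.0°))
sin(80.0°) ≈ 0.984808
R ≈ 13.9/(2·0.984808) = 13.9/1.96962 ≈ 7.05721

R = 7.057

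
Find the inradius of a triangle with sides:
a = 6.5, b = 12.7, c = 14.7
r = Area/s where s is the semi-perimeter.
s = (6.5 + 12.7 + 14.7)/2 = 33.9/2 = 16.95
Area = √(s(s−a)(s−b)(s−c)) = √(16.95·10.45·4.25·2.25) ≈ √1693.78 ≈ 41.1556
r ≈ 41.1556/16.95 ≈ 2.42806

r = 2.428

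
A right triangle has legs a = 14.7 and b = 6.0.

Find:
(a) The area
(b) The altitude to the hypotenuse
(a) The legs are perpendicular, so Area = ½·a·b = ½·14.7·6.0 = ½·88.2 = 44.1
(b) Hypotenuse c = √(a² + b²) = √(216.09 + 36) = √252.09 ≈ 15.8773
    Area = ½·c·h_c  ⇒  h_c = 2·Area/c = 88.2/15.8773 ≈ 5.55509

Area = 44.1, h_c = 5.555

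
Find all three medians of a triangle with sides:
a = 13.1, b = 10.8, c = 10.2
Median formula: m_a = ½√(2b² + 2c² − a²) (and cyclically). a² = 171.61, b² = 116.64, c² = 104.04.
m_a = ½√(2·116.64 + 2·104.04 − 171.61) = ½√269.75 ≈ ½·16.4241 ≈ 8.21203
m_b = ½√(2·171.61 + 2·104.04 − 116.64) = ½√434.66 ≈ ½·20.8485 ≈ 10.4243
m_c = ½√(2·171.61 + 2·116.64 − 104.04) = ½√472.46 ≈ ½·21.7361 ≈ 10.8681

m_a = 8.212, m_b = 10.42, m_c = 10.87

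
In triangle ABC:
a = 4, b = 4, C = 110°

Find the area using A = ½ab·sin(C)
A = ½·a·b·sin(C) = ½·4·4·sin(110°)
sin(110°) ≈ 0.939693
A ≈ ½·16·0.939693 = 8·0.939693 ≈ 7.51754

Area = 7.518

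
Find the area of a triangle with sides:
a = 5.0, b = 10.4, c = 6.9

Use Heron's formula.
s = (5.0 + 10.4 + 6.9)/2 = 22.3/2 = 11.15
s − a = 6.15, s − b = 0.75, s − c = 4.25
s(s−a)(s−b)(s−c) = 11.15·6.15·0.75·4.25 ≈ 218.575
Area = √218.575 ≈ 14.7843

Area = 14.78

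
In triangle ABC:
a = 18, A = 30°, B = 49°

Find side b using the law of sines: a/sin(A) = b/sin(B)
a/sin(A) = b/sin(B)  ⇒  b = a·sin(B)/sin(A) = 18·sin(49°)/sin(30°)
sin(49°) ≈ 0.75471, sin(30°) ≈ 0.5
b ≈ 18·0.75471/0.5 ≈ 13.5848/0.5 ≈ 27.1695

b = 27.17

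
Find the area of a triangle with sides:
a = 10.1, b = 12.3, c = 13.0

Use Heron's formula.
s = (10.1 + 12.3 + 13.0)/2 = 35.4/2 = 17.7
s − a = 7.6, s − b = 5.4, s − c = 4.7
s(s−a)(s−b)(s−c) = 17.7·7.6·5.4·4.7 ≈ 3414.12
Area = √3414.12 ≈ 58.4305

Area = 58.43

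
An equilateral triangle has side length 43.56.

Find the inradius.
r = Area/s with s the semi-perimeter.
Area = (√3/4)·43.56² = (√3/4)·1897.4736 ≈ 0.433013·1897.4736 ≈ 821.63
s = 3·43.56/2 = 65.34
r ≈ 821.63/65.34 ≈ 12.5747
(Equivalently r = side/(2√3) = 43.56/3.4641 ≈ 12.5747.)

r = 12.57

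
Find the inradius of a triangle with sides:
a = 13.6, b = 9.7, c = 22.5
r = Area/s where s is the semi-perimeter.
s = (13.6 + 9.7 + 22.5)/2 = 45.8/2 = 22.9
Area = √(s(s−a)(s−b)(s−c)) = √(22.9·9.3·13.2·0.4) ≈ √1124.48 ≈ 33.5333
r ≈ 33.5333/22.9 ≈ 1.46434

r = 1.464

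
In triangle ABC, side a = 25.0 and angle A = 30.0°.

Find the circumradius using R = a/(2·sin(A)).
R = a/(2·sin(A)) = 25.0/(2·sin(30.0°))
sin(30.0°) ≈ 0.5
R ≈ 25.0/(2·0.5) = 25.0/1 ≈ 25

R = 25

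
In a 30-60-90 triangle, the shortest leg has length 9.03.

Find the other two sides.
In a 30-60-90 triangle the sides are in ratio 1 : √3 : 2 (short leg : long leg : hypotenuse).
Long leg = 9.03·√3 ≈ 9.03·1.73205 ≈ 15.6404
Hypotenuse = 2·9.03 = 18.06

Long leg = 9.03√3 = 15.64, Hypotenuse = 18.06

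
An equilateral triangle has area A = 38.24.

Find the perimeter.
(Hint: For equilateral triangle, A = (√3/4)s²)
A = (√3/4)s²  ⇒  s² = 4A/√3 = 4·38.24/√3 = 152.96/1.73205 ≈ 88.3115
s ≈ √88.3115 ≈ 9.39742
Perimeter = 3s ≈ 3·9.39742 ≈ 28.1923

Perimeter = 28.19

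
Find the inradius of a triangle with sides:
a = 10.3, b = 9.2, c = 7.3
r = Area/s where s is the semi-perimeter.
s = (10.3 + 9.2 + 7.3)/2 = 26.8/2 = 13.4
Area = √(s(s−a)(s−b)(s−c)) = √(13.4·3.1·4.2·6.1) ≈ √1064.25 ≈ 32.6229
r ≈ 32.6229/13.4 ≈ 2.43455

r = 2.435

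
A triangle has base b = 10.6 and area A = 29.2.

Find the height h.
A = ½·b·h  ⇒  h = 2A/b = 2·29.2/10.6 = 58.4/10.6 ≈ 5.50943

h = 5.509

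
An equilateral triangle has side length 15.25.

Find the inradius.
r = Area/s with s the semi-perimeter.
Area = (√3/4)·15.25² = (√3/4)·232.5625 ≈ 0.433013·232.5625 ≈ 100.703
s = 3·15.25/2 = 22.875
r ≈ 100.703/22.875 ≈ 4.4023
(Equivalently r = side/(2√3) = 15.25/3.4641 ≈ 4.4023.)

r = 4.402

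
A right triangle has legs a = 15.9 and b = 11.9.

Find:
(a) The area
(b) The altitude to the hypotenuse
(a) The legs are perpendicular, so Area = ½·a·b = ½·15.9·11.9 = ½·189.21 = 94.605
(b) Hypotenuse c = √(a² + b²) = √(252.81 + 141.61) = √394.42 ≈ 19.86
    Area = ½·c·h_c  ⇒  h_c = 2·Area/c = 189.21/19.86 ≈ 9.52719

Area = 94.605, h_c = 9.527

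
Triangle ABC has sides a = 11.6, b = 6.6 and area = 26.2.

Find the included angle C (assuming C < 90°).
Area = ½·a·b·sin(C)  ⇒  sin(C) = 2·Area/(a·b) = 2·26.2/(11.6·6.6) = 52.4/76.56 ≈ 0.684431
C = arcsin(0.684431) ≈ 43.1908° (taking the acute solution since C < 90°)

C = 43.19°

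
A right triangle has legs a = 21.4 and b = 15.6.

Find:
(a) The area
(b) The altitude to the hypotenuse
(a) The legs are perpendicular, so Area = ½·a·b = ½·21.4·15.6 = ½·333.84 = 166.92
(b) Hypotenuse c = √(a² + b²) = √(457.96 + 243.36) = √701.32 ≈ 26.4824
    Area = ½·c·h_c  ⇒  h_c = 2·Area/c = 333.84/26.4824 ≈ 12.6061

Area = 166.92, h_c = 12.61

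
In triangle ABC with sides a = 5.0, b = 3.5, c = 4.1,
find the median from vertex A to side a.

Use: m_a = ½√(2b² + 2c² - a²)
m_a = ½√(2·3.5² + 2·4.1² − 5.0²) = ½√(2·12.25 + 2·16.81 − 25) = ½√(24.5 + 33.62 − 25) = ½√33.12
√33.12 ≈ 5.755, so m_a ≈ 2.8775

m_a = 2.877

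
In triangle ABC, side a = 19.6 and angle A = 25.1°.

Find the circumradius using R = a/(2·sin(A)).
R = a/(2·sin(A)) = 19.6/(2·sin(25.1°))
sin(25.1°) ≈ 0.424199
R ≈ 19.6/(2·0.424199) = 19.6/0.848399 ≈ 23.1023

R = 23.1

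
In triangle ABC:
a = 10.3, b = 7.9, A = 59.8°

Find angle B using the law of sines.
a/sin(A) = b/sin(B)  ⇒  sin(B) = b·sin(A)/a = 7.9·sin(59.8°)/10.3
sin(59.8°) ≈ 0.864275
sin(B) ≈ 7.9·0.864275/10.3 ≈ 6.82777/10.3 ≈ 0.66289
B = arcsin(0.66289) ≈ 41.5207°
(Since b ≤ a we need B ≤ A, so the obtuse alternative 180° − 41.5207° ≈ 138.479° is rejected.)

B = 41.52°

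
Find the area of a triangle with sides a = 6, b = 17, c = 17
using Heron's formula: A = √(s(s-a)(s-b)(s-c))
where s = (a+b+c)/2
s = (6 + 17 + 17)/2 = 40/2 = 20
s − a = 14, s − b = 3, s − c = 3
s(s−a)(s−b)(s−c) = 20·14·3·3 = 2520
Area = √2520 ≈ 50.1996

s = 20.0, Area = 50.2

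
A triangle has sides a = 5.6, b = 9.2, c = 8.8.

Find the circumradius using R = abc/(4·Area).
First find the area with Heron's formula.
s = (5.6 + 9.2 + 8.8)/2 = 11.8
Area = √(s(s−a)(s−b)(s−c)) = √(11.8·6.2·2.6·3) ≈ √570.648 ≈ 23.8882
abc = 5.6·9.2·8.8 = 453.376
R = abc/(4·Area) ≈ 453.376/(4·23.8882) = 453.376/95.553 ≈ 4.74476

R = 4.745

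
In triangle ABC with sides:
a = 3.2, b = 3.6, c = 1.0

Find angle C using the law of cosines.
c² = a² + b² − 2ab·cos(C)  ⇒  cos(C) = (a² + b² − c²)/(2ab)
cos(C) = (3.2² + 3.6² − 1.0²)/(2·3.2·3.6) = (10.24 + 12.96 − 1)/23.04 = 22.2/23.04 ≈ 0.963542
C = arccos(0.963542) ≈ 15.519°

C = 15.52°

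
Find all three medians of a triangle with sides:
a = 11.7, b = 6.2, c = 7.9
Median formula: m_a = ½√(2b² + 2c² − a²) (and cyclically). a² = 136.89, b² = 38.44, c² = 62.41.
m_a = ½√(2·38.44 + 2·62.41 − 136.89) = ½√64.81 ≈ ½·8.05047 ≈ 4.02523
m_b = ½√(2·136.89 + 2·62.41 − 38.44) = ½√360.16 ≈ ½·18.9779 ≈ 9.48894
m_c = ½√(2·136.89 + 2·38.44 − 62.41) = ½√288.25 ≈ ½·16.9779 ≈ 8.48896

m_a = 4.025, m_b = 9.489, m_c = 8.489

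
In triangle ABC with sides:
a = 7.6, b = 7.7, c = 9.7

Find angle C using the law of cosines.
c² = a² + b² − 2ab·cos(C)  ⇒  cos(C) = (a² + b² − c²)/(2ab)
cos(C) = (7.6² + 7.7² − 9.7²)/(2·7.6·7.7) = (57.76 + 59.29 − 94.09)/117.04 = 22.96/117.04 ≈ 0.196172
C = arccos(0.196172) ≈ 78.6868°

C = 78.69°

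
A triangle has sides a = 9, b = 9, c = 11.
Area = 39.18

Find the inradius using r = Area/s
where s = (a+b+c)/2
s = (9 + 9 + 11)/2 = 29/2 = 14.5
r = Area/s = 39.18/14.5 ≈ 2.70207

r = 2.702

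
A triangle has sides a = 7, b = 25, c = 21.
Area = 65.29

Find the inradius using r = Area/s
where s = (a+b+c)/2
s = (7 + 25 + 21)/2 = 53/2 = 26.5
r = Area/s = 65.29/26.5 ≈ 2.46377

r = 2.464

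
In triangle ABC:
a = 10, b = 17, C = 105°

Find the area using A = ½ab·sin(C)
A = ½·a·b·sin(C) = ½·10·17·sin(105°)
sin(105°) ≈ 0.965926
A ≈ ½·170·0.965926 = 85·0.965926 ≈ 82.1037

Area = 82.1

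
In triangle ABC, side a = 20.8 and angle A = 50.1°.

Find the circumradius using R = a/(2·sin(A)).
R = a/(2·sin(A)) = 20.8/(2·sin(50.1°))
sin(50.1°) ≈ 0.767165
R ≈ 20.8/(2·0.767165) = 20.8/1.53433 ≈ 13.5564

R = 13.56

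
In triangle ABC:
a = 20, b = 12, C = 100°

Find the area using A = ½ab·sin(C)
A = ½·a·b·sin(C) = ½·20·12·sin(100°)
sin(100°) ≈ 0.984808
A ≈ ½·240·0.984808 = 120·0.984808 ≈ 118.177

Area = 118.2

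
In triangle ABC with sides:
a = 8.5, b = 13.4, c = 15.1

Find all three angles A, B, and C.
Law of cosines for each angle (a² = 72.25, b² = 179.56, c² = 228.01):
cos(A) = (b² + c² − a²)/(2bc) = (179.56 + 228.01 − 72.25)/(2·13.4·15.1) = 335.32/404.68 ≈ 0.828605  ⇒  A ≈ 34.0443°
cos(B) = (a² + c² − b²)/(2ac) = (72.25 + 228.01 − 179.56)/(2·8.5·15.1) = 120.7/256.7 ≈ 0.470199  ⇒  B ≈ 61.9528°
cos(C) = (a² + b² − c²)/(2ab) = (72.25 + 179.56 − 228.01)/(2·8.5·13.4) = 23.8/227.8 ≈ 0.104478  ⇒  C ≈ 84.0029°
Check: A + B + C ≈ 180°

A = 34.04°, B = 61.95°, C = 84°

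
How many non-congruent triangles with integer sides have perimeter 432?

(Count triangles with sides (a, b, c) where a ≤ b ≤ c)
Let a ≤ b ≤ c with a + b + c = 432. The only binding inequality is a + b > c, i.e. 432 − c > c, so c < 432/2; and c ≥ 432/3 since c is the largest side.
So 144 ≤ c ≤ 215. For each c, b runs from ⌈(432 − c)/2⌉ up to c (then a = 432 − b − c satisfies 1 ≤ a ≤ b automatically), giving c − ⌈(432 − c)/2⌉ + 1 choices.
Summing over c: 1 + 2 + 4 + 5 + … + 106 + 107  (72 terms, c = 144, …, 215) = 3888
Check (closed form: nearest integer to p²/48 for even p, (p+3)²/48 for odd p): 432²/48 = 186624/48 ≈ 3888.00 → 3888

3888 triangles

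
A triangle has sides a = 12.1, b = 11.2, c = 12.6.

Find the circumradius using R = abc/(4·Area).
First find the area with Heron's formula.
s = (12.1 + 11.2 + 12.6)/2 = 17.95
Area = √(s(s−a)(s−b)(s−c)) = √(17.95·5.85·6.75·5.35) ≈ √3792.08 ≈ 61.5799
abc = 12.1·11.2·12.6 = 1707.552
R = abc/(4·Area) ≈ 1707.552/(4·61.5799) = 1707.552/246.32 ≈ 6.93226

R = 6.932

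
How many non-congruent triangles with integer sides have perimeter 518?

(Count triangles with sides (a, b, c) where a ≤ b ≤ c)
Let a ≤ b ≤ c with a + b + c = 518. The only binding inequality is a + b > c, i.e. 518 − c > c, so c < 518/2; and c ≥ 518/3 since c is the largest side.
So 173 ≤ c ≤ 258. For each c, b runs from ⌈(518 − c)/2⌉ up to c (then a = 518 − b − c satisfies 1 ≤ a ≤ b automatically), giving c − ⌈(518 − c)/2⌉ + 1 choices.
Summing over c: 1 + 3 + 4 + 6 + … + 127 + 129  (86 terms, c = 173, …, 258) = 5590
Check (closed form: nearest integer to p²/48 for even p, (p+3)²/48 for odd p): 518²/48 = 268324/48 ≈ 5590.08 → 5590

5590 triangles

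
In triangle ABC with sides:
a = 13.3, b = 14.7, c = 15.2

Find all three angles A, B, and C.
Law of cosines for each angle (a² = 176.89, b² = 216.09, c² = 231.04):
cos(A) = (b² + c² − a²)/(2bc) = (216.09 + 231.04 − 176.89)/(2·14.7·15.2) = 270.24/446.88 ≈ 0.604726  ⇒  A ≈ 52.7909°
cos(B) = (a² + c² − b²)/(2ac) = (176.89 + 231.04 − 216.09)/(2·13.3·15.2) = 191.84/404.32 ≈ 0.474476  ⇒  B ≈ 61.6748°
cos(C) = (a² + b² − c²)/(2ab) = (176.89 + 216.09 − 231.04)/(2·13.3·14.7) = 161.94/391.02 ≈ 0.414148  ⇒  C ≈ 65.5344°
Check: A + B + C ≈ 180°

A = 52.79°, B = 61.67°, C = 65.53°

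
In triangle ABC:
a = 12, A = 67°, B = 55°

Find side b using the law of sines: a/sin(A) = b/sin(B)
a/sin(A) = b/sin(B)  ⇒  b = a·sin(B)/sin(A) = 12·sin(55°)/sin(67°)
sin(55°) ≈ 0.819152, sin(67°) ≈ 0.920505
b ≈ 12·0.819152/0.920505 ≈ 9.82982/0.920505 ≈ 10.6787

b = 10.68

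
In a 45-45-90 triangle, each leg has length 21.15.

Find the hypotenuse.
In a 45-45-90 triangle the sides are in ratio 1 : 1 : √2, so hypotenuse = leg·√2.
Hypotenuse = 21.15·√2 ≈ 21.15·1.41421 ≈ 29.9106

Hypotenuse = 21.15√2 = 29.91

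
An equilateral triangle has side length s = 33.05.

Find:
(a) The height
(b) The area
(a) The height splits the triangle into two 30-60-90 halves: h = s·√3/2 = 33.05·1.73205/2 ≈ 57.2443/2 ≈ 28.6221
(b) Area = (√3/4)·s² = (√3/4)·33.05² = (√3/4)·1092.3025 ≈ 0.433013·1092.3025 ≈ 472.981

Height = 28.62, Area = 473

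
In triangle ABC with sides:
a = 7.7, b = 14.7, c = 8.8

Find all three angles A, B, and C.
Law of cosines for each angle (a² = 59.29, b² = 216.09, c² = 77.44):
cos(A) = (b² + c² − a²)/(2bc) = (216.09 + 77.44 − 59.29)/(2·14.7·8.8) = 234.24/258.72 ≈ 0.90538  ⇒  A ≈ 25.1254°
cos(B) = (a² + c² − b²)/(2ac) = (59.29 + 77.44 − 216.09)/(2·7.7·8.8) = -79.36/135.52 ≈ -0.585596  ⇒  B ≈ 125.845°
cos(C) = (a² + b² − c²)/(2ab) = (59.29 + 216.09 − 77.44)/(2·7.7·14.7) = 197.94/226.38 ≈ 0.874371  ⇒  C ≈ 29.0294°
Check: A + B + C ≈ 180°

A = 25.13°, B = 125.8°, C = 29.03°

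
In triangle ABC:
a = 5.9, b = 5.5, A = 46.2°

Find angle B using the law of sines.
a/sin(A) = b/sin(B)  ⇒  sin(B) = b·sin(A)/a = 5.5·sin(46.2°)/5.9
sin(46.2°) ≈ 0.72176
sin(B) ≈ 5.5·0.72176/5.9 ≈ 3.96968/5.9 ≈ 0.672827
B = arcsin(0.672827) ≈ 42.2857°
(Since b ≤ a we need B ≤ A, so the obtuse alternative 180° − 42.2857° ≈ 137.714° is rejected.)

B = 42.29°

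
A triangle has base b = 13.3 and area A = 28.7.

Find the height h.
A = ½·b·h  ⇒  h = 2A/b = 2·28.7/13.3 = 57.4/13.3 ≈ 4.31579

h = 4.316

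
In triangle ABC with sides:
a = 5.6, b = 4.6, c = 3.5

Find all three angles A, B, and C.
Law of cosines for each angle (a² = 31.36, b² = 21.16, c² = 12.25):
cos(A) = (b² + c² − a²)/(2bc) = (21.16 + 12.25 − 31.36)/(2·4.6·3.5) = 2.05/32.2 ≈ 0.0636646  ⇒  A ≈ 86.3498°
cos(B) = (a² + c² − b²)/(2ac) = (31.36 + 12.25 − 21.16)/(2·5.6·3.5) = 22.45/39.2 ≈ 0.572704  ⇒  B ≈ 55.061°
cos(C) = (a² + b² − c²)/(2ab) = (31.36 + 21.16 − 12.25)/(2·5.6·4.6) = 40.27/51.52 ≈ 0.781638  ⇒  C ≈ 38.5892°
Check: A + B + C ≈ 180°

A = 86.35°, B = 55.06°, C = 38.59°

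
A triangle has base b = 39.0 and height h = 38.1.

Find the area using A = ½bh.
A = ½·b·h = ½·39.0·38.1 = ½·1485.9 = 742.95

Area = 742.95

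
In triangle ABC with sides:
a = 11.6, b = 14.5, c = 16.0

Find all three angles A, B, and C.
Law of cosines for each angle (a² = 134.56, b² = 210.25, c² = 256):
cos(A) = (b² + c² − a²)/(2bc) = (210.25 + 256 − 134.56)/(2·14.5·16.0) = 331.69/464 ≈ 0.714849  ⇒  A ≈ 44.3692°
cos(B) = (a² + c² − b²)/(2ac) = (134.56 + 256 − 210.25)/(2·11.6·16.0) = 180.31/371.2 ≈ 0.485749  ⇒  B ≈ 60.9384°
cos(C) = (a² + b² − c²)/(2ab) = (134.56 + 210.25 − 256)/(2·11.6·14.5) = 88.81/336.4 ≈ 0.264001  ⇒  C ≈ 74.6924°
Check: A + B + C ≈ 180°

A = 44.37°, B = 60.94°, C = 74.69°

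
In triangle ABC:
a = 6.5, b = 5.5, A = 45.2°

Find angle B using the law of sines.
a/sin(A) = b/sin(B)  ⇒  sin(B) = b·sin(A)/a = 5.5·sin(45.2°)/6.5
sin(45.2°) ≈ 0.709571
sin(B) ≈ 5.5·0.709571/6.5 ≈ 3.90264/6.5 ≈ 0.600406
B = arcsin(0.600406) ≈ 36.899°
(Since b ≤ a we need B ≤ A, so the obtuse alternative 180° − 36.899° ≈ 143.101° is rejected.)

B = 36.9°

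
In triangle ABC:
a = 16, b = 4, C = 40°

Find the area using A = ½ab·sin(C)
A = ½·a·b·sin(C) = ½·16·4·sin(40°)
sin(40°) ≈ 0.642788
A ≈ ½·64·0.642788 = 32·0.642788 ≈ 20.5692

Area = 20.57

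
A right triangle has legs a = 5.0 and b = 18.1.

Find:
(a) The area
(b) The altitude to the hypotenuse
(a) The legs are perpendicular, so Area = ½·a·b = ½·5.0·18.1 = ½·90.5 = 45.25
(b) Hypotenuse c = √(a² + b²) = √(25 + 327.61) = √352.61 ≈ 18.7779
    Area = ½·c·h_c  ⇒  h_c = 2·Area/c = 90.5/18.7779 ≈ 4.81949

Area = 45.25, h_c = 4.819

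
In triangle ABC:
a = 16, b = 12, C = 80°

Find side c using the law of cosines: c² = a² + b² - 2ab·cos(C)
c² = 16² + 12² − 2·16·12·cos(80°)
cos(80°) ≈ 0.173648
c² ≈ 256 + 144 − 384·(0.173648) ≈ 400 − 66.6809 ≈ 333.319
c ≈ √333.319 ≈ 18.257

c = 18.26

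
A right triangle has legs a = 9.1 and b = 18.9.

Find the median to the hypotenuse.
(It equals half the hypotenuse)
Hypotenuse c = √(a² + b²) = √(82.81 + 357.21) = √440.02 ≈ 20.9767
Median to hypotenuse = c/2 ≈ 20.9767/2 ≈ 10.4883

Median = 10.49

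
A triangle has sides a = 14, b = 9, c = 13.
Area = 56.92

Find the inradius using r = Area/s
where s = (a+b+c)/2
s = (14 + 9 + 13)/2 = 36/2 = 18
r = Area/s = 56.92/18 ≈ 3.16222

r = 3.162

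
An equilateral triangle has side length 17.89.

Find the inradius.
r = Area/s with s the semi-perimeter.
Area = (√3/4)·17.89² = (√3/4)·320.0521 ≈ 0.433013·320.0521 ≈ 138.587
s = 3·17.89/2 = 26.835
r ≈ 138.587/26.835 ≈ 5.1644
(Equivalently r = side/(2√3) = 17.89/3.4641 ≈ 5.1644.)

r = 5.164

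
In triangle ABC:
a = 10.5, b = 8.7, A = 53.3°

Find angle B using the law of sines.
a/sin(A) = b/sin(B)  ⇒  sin(B) = b·sin(A)/a = 8.7·sin(53.3°)/10.5
sin(53.3°) ≈ 0.801776
sin(B) ≈ 8.7·0.801776/10.5 ≈ 6.97545/10.5 ≈ 0.664328
B = arcsin(0.664328) ≈ 41.6308°
(Since b ≤ a we need B ≤ A, so the obtuse alternative 180° − 41.6308° ≈ 138.369° is rejected.)

B = 41.63°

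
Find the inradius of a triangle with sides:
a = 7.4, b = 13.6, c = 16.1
r = Area/s where s is the semi-perimeter.
s = (7.4 + 13.6 + 16.1)/2 = 37.1/2 = 18.55
Area = √(s(s−a)(s−b)(s−c)) = √(18.55·11.15·4.95·2.45) ≈ √2508.36 ≈ 50.0835
r ≈ 50.0835/18.55 ≈ 2.69992

r = 2.7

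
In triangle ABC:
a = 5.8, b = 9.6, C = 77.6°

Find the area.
Two sides and the included angle (SAS): A = ½·a·b·sin(C) = ½·5.8·9.6·sin(77.6°)
sin(77.6°) ≈ 0.976672
A ≈ ½·55.68·0.976672 = 27.84·0.976672 ≈ 27.1906

Area = 27.19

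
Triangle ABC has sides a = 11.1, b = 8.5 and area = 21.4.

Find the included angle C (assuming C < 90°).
Area = ½·a·b·sin(C)  ⇒  sin(C) = 2·Area/(a·b) = 2·21.4/(11.1·8.5) = 42.8/94.35 ≈ 0.45363
C = arcsin(0.45363) ≈ 26.9768° (taking the acute solution since C < 90°)

C = 26.98°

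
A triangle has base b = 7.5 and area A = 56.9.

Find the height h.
A = ½·b·h  ⇒  h = 2A/b = 2·56.9/7.5 = 113.8/7.5 ≈ 15.1733

h = 15.17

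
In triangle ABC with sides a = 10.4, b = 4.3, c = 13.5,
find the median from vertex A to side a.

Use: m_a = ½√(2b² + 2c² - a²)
m_a = ½√(2·4.3² + 2·13.5² − 10.4²) = ½√(2·18.49 + 2·182.25 − 108.16) = ½√(36.98 + 364.5 − 108.16) = ½√293.32
√293.32 ≈ 17.1266, so m_a ≈ 8.56329

m_a = 8.563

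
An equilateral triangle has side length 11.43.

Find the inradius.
r = Area/s with s the semi-perimeter.
Area = (√3/4)·11.43² = (√3/4)·130.6449 ≈ 0.433013·130.6449 ≈ 56.5709
s = 3·11.43/2 = 17.145
r ≈ 56.5709/17.145 ≈ 3.29956
(Equivalently r = side/(2√3) = 11.43/3.4641 ≈ 3.29956.)

r = 3.3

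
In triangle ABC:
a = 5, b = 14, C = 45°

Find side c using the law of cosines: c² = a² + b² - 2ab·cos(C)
c² = 5² + 14² − 2·5·14·cos(45°)
cos(45°) ≈ 0.707107
c² ≈ 25 + 196 − 140·(0.707107) ≈ 221 − 98.9949 ≈ 122.005
c ≈ √122.005 ≈ 11.0456

c = 11.05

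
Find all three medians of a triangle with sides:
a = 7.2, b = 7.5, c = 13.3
Median formula: m_a = ½√(2b² + 2c² − a²) (and cyclically). a² = 51.84, b² = 56.25, c² = 176.89.
m_a = ½√(2·56.25 + 2·176.89 − 51.84) = ½√414.44 ≈ ½·20.3578 ≈ 10.1789
m_b = ½√(2·51.84 + 2·176.89 − 56.25) = ½√401.21 ≈ ½·20.0302 ≈ 10.0151
m_c = ½√(2·51.84 + 2·56.25 − 176.89) = ½√39.29 ≈ ½·6.26817 ≈ 3.13409

m_a = 10.18, m_b = 10.02, m_c = 3.134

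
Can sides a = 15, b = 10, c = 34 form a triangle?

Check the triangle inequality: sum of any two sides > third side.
a + b vs c: 15 + 10 = 25 ≤ 34  ✗
a + c vs b: 15 + 34 = 49 > 10  ✓
b + c vs a: 10 + 34 = 44 > 15  ✓

No: 15 + 10 = 25 is not > 34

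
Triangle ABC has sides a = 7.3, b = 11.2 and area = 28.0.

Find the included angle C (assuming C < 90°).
Area = ½·a·b·sin(C)  ⇒  sin(C) = 2·Area/(a·b) = 2·28.0/(7.3·11.2) = 56/81.76 ≈ 0.684932
C = arcsin(0.684932) ≈ 43.2302° (taking the acute solution since C < 90°)

C = 43.23°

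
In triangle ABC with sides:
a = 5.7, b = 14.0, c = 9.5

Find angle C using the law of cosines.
c² = a² + b² − 2ab·cos(C)  ⇒  cos(C) = (a² + b² − c²)/(2ab)
cos(C) = (5.7² + 14.0² − 9.5²)/(2·5.7·14.0) = (32.49 + 196 − 90.25)/159.6 = 138.24/159.6 ≈ 0.866165
C = arccos(0.866165) ≈ 29.984°

C = 29.98°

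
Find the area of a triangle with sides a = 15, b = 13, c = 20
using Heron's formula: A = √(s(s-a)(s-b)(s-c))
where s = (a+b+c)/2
s = (15 + 13 + 20)/2 = 48/2 = 24
s − a = 9, s − b = 11, s − c = 4
s(s−a)(s−b)(s−c) = 24·9·11·4 = 9504
Area = √9504 ≈ 97.4885

s = 24.0, Area = 97.49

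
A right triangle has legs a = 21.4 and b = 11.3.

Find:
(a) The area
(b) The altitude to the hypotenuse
(a) The legs are perpendicular, so Area = ½·a·b = ½·21.4·11.3 = ½·241.82 = 120.91
(b) Hypotenuse c = √(a² + b²) = √(457.96 + 127.69) = √585.65 ≈ 24.2002
    Area = ½·c·h_c  ⇒  h_c = 2·Area/c = 241.82/24.2002 ≈ 9.99248

Area = 120.91, h_c = 9.992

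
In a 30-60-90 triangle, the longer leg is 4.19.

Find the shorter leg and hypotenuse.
In a 30-60-90 triangle the sides are in ratio 1 : √3 : 2, so short leg = long leg/√3 and hypotenuse = 2·(short leg).
Short leg = 4.19/√3 ≈ 4.19/1.73205 ≈ 2.4191
Hypotenuse = 2·2.4191 ≈ 4.8382

Short leg = 2.419, Hypotenuse = 4.838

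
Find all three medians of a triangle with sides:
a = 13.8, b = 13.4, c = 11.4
Median formula: m_a = ½√(2b² + 2c² − a²) (and cyclically). a² = 190.44, b² = 179.56, c² = 129.96.
m_a = ½√(2·179.56 + 2·129.96 − 190.44) = ½√428.6 ≈ ½·20.7027 ≈ 10.3513
m_b = ½√(2·190.44 + 2·129.96 − 179.56) = ½√461.24 ≈ ½·21.4765 ≈ 10.7382
m_c = ½√(2·190.44 + 2·179.56 − 129.96) = ½√610.04 ≈ ½·24.699 ≈ 12.3495

m_a = 10.35, m_b = 10.74, m_c = 12.35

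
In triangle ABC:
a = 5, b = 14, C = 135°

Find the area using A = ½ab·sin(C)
A = ½·a·b·sin(C) = ½·5·14·sin(135°)
sin(135°) ≈ 0.707107
A ≈ ½·70·0.707107 = 35·0.707107 ≈ 24.7487

Area = 24.75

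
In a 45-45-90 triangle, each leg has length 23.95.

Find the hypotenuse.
In a 45-45-90 triangle the sides are in ratio 1 : 1 : √2, so hypotenuse = leg·√2.
Hypotenuse = 23.95·√2 ≈ 23.95·1.41421 ≈ 33.8704

Hypotenuse = 23.95√2 = 33.87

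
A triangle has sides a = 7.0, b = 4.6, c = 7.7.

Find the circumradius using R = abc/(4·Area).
First find the area with Heron's formula.
s = (7.0 + 4.6 + 7.7)/2 = 9.65
Area = √(s(s−a)(s−b)(s−c)) = √(9.65·2.65·5.05·1.95) ≈ √251.825 ≈ 15.869
abc = 7.0·4.6·7.7 = 247.94
R = abc/(4·Area) ≈ 247.94/(4·15.869) = 247.94/63.476 ≈ 3.90604

R = 3.906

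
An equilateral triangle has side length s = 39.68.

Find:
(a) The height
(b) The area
(a) The height splits the triangle into two 30-60-90 halves: h = s·√3/2 = 39.68·1.73205/2 ≈ 68.7278/2 ≈ 34.3639
(b) Area = (√3/4)·s² = (√3/4)·39.68² = (√3/4)·1574.5024 ≈ 0.433013·1574.5024 ≈ 681.78

Height = 34.36, Area = 681.8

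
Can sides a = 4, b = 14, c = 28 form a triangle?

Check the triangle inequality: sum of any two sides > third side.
a + b vs c: 4 + 14 = 18 ≤ 28  ✗
a + c vs b: 4 + 28 = 32 > 14  ✓
b + c vs a: 14 + 28 = 42 > 4  ✓

No: 4 + 14 = 18 is not > 28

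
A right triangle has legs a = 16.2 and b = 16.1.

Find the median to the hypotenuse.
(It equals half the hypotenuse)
Hypotenuse c = √(a² + b²) = √(262.44 + 259.21) = √521.65 ≈ 22.8397
Median to hypotenuse = c/2 ≈ 22.8397/2 ≈ 11.4198

Median = 11.42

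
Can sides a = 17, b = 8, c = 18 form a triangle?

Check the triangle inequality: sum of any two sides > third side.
a + b vs c: 17 + 8 = 25 > 18  ✓
a + c vs b: 17 + 18 = 35 > 8  ✓
b + c vs a: 8 + 18 = 26 > 17  ✓

Yes, triangle inequality satisfied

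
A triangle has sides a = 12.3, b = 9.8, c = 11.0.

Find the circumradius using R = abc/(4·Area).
First find the area with Heron's formula.
s = (12.3 + 9.8 + 11.0)/2 = 16.55
Area = √(s(s−a)(s−b)(s−c)) = √(16.55·4.25·6.75·5.55) ≈ √2635.02 ≈ 51.3324
abc = 12.3·9.8·11.0 = 1325.94
R = abc/(4·Area) ≈ 1325.94/(4·51.3324) = 1325.94/205.33 ≈ 6.45761

R = 6.458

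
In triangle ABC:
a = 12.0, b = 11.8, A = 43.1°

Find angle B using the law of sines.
a/sin(A) = b/sin(B)  ⇒  sin(B) = b·sin(A)/a = 11.8·sin(43.1°)/12.0
sin(43.1°) ≈ 0.683274
sin(B) ≈ 11.8·0.683274/12.0 ≈ 8.06263/12.0 ≈ 0.671886
B = arcsin(0.671886) ≈ 42.2128°
(Since b ≤ a we need B ≤ A, so the obtuse alternative 180° − 42.2128° ≈ 137.787° is rejected.)

B = 42.21°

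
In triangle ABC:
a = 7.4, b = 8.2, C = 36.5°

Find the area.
Two sides and the included angle (SAS): A = ½·a·b·sin(C) = ½·7.4·8.2·sin(36.5°)
sin(36.5°) ≈ 0.594823
A ≈ ½·60.68·0.594823 = 30.34·0.594823 ≈ 18.0469

Area = 18.05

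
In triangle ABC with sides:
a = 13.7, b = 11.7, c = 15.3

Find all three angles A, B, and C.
Law of cosines for each angle (a² = 187.69, b² = 136.89, c² = 234.09):
cos(A) = (b² + c² − a²)/(2bc) = (136.89 + 234.09 − 187.69)/(2·11.7·15.3) = 183.29/358.02 ≈ 0.511955  ⇒  A ≈ 59.2059°
cos(B) = (a² + c² − b²)/(2ac) = (187.69 + 234.09 − 136.89)/(2·13.7·15.3) = 284.89/419.22 ≈ 0.679572  ⇒  B ≈ 47.1898°
cos(C) = (a² + b² − c²)/(2ab) = (187.69 + 136.89 − 234.09)/(2·13.7·11.7) = 90.49/320.58 ≈ 0.28227  ⇒  C ≈ 73.6043°
Check: A + B + C ≈ 180°

A = 59.21°, B = 47.19°, C = 73.6°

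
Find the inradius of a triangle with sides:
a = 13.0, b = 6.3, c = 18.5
r = Area/s where s is the semi-perimeter.
s = (13.0 + 6.3 + 18.5)/2 = 37.8/2 = 18.9
Area = √(s(s−a)(s−b)(s−c)) = √(18.9·5.9·12.6·0.4) ≈ √562.01 ≈ 23.7068
r ≈ 23.7068/18.9 ≈ 1.25433

r = 1.254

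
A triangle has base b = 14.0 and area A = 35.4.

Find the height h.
A = ½·b·h  ⇒  h = 2A/b = 2·35.4/14.0 = 70.8/14.0 ≈ 5.05714

h = 5.057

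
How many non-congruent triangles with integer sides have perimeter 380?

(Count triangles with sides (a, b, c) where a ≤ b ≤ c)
Let a ≤ b ≤ c with a + b + c = 380. The only binding inequality is a + b > c, i.e. 380 − c > c, so c < 380/2; and c ≥ 380/3 since c is the largest side.
So 127 ≤ c ≤ 189. For each c, b runs from ⌈(380 − c)/2⌉ up to c (then a = 380 − b − c satisfies 1 ≤ a ≤ b automatically), giving c − ⌈(380 − c)/2⌉ + 1 choices.
Summing over c: 1 + 3 + 4 + 6 + … + 93 + 94  (63 terms, c = 127, …, 189) = 3008
Check (closed form: nearest integer to p²/48 for even p, (p+3)²/48 for odd p): 380²/48 = 144400/48 ≈ 3008.33 → 3008

3008 triangles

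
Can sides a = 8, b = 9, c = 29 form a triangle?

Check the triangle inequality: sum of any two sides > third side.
a + b vs c: 8 + 9 = 17 ≤ 29  ✗
a + c vs b: 8 + 29 = 37 > 9  ✓
b + c vs a: 9 + 29 = 38 > 8  ✓

No: 8 + 9 = 17 is not > 29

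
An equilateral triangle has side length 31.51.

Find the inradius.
r = Area/s with s the semi-perimeter.
Area = (√3/4)·31.51² = (√3/4)·992.8801 ≈ 0.433013·992.8801 ≈ 429.93
s = 3·31.51/2 = 47.265
r ≈ 429.93/47.265 ≈ 9.09615
(Equivalently r = side/(2√3) = 31.51/3.4641 ≈ 9.09615.)

r = 9.096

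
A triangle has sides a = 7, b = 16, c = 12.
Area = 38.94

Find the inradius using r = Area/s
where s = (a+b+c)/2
s = (7 + 16 + 12)/2 = 35/2 = 17.5
r = Area/s = 38.94/17.5 ≈ 2.22514

r = 2.225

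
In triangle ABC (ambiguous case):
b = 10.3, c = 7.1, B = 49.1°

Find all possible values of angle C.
b/sin(B) = c/sin(C)  ⇒  sin(C) = c·sin(B)/b = 7.1·sin(49.1°)/10.3
sin(49.1°) ≈ 0.755853
sin(C) ≈ 7.1·0.755853/10.3 ≈ 5.36656/10.3 ≈ 0.521025
Candidate 1: C₁ = arcsin(0.521025) ≈ 31.401°  →  A = 180° − 49.1° − 31.401° ≈ 99.499° > 0, valid
Candidate 2: C₂ = 180° − C₁ ≈ 148.599°  →  A = 180° − 49.1° − 148.599° ≈ -17.699° ≤ 0, not a valid triangle

C = 31.4° (one solution)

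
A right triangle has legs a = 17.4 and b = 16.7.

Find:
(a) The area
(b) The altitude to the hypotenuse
(a) The legs are perpendicular, so Area = ½·a·b = ½·17.4·16.7 = ½·290.58 = 145.29
(b) Hypotenuse c = √(a² + b²) = √(302.76 + 278.89) = √581.65 ≈ 24.1174
    Area = ½·c·h_c  ⇒  h_c = 2·Area/c = 290.58/24.1174 ≈ 12.0486

Area = 145.29, h_c = 12.05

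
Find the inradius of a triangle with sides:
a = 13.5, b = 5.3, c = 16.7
r = Area/s where s is the semi-perimeter.
s = (13.5 + 5.3 + 16.7)/2 = 35.5/2 = 17.75
Area = √(s(s−a)(s−b)(s−c)) = √(17.75·4.25·12.45·1.05) ≈ √986.157 ≈ 31.4031
r ≈ 31.4031/17.75 ≈ 1.76919

r = 1.769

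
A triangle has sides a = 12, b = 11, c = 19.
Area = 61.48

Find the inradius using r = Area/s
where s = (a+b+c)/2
s = (12 + 11 + 19)/2 = 42/2 = 21
r = Area/s = 61.48/21 ≈ 2.92762

r = 2.928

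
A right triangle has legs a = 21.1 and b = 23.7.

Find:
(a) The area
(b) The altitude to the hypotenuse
(a) The legs are perpendicular, so Area = ½·a·b = ½·21.1·23.7 = ½·500.07 = 250.035
(b) Hypotenuse c = √(a² + b²) = √(445.21 + 561.69) = √1006.9 ≈ 31.7317
    Area = ½·c·h_c  ⇒  h_c = 2·Area/c = 500.07/31.7317 ≈ 15.7593

Area = 250.035, h_c = 15.76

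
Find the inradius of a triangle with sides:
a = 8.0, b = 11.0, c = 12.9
r = Area/s where s is the semi-perimeter.
s = (8.0 + 11.0 + 12.9)/2 = 31.9/2 = 15.95
Area = √(s(s−a)(s−b)(s−c)) = √(15.95·7.95·4.95·3.05) ≈ √1914.4 ≈ 43.7539
r ≈ 43.7539/15.95 ≈ 2.74319

r = 2.743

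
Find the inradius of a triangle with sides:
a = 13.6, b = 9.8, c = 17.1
r = Area/s where s is the semi-perimeter.
s = (13.6 + 9.8 + 17.1)/2 = 40.5/2 = 20.25
Area = √(s(s−a)(s−b)(s−c)) = √(20.25·6.65·10.45·3.15) ≈ √4432.75 ≈ 66.5789
r ≈ 66.5789/20.25 ≈ 3.28785

r = 3.288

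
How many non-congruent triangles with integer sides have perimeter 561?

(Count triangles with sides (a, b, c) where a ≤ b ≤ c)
Let a ≤ b ≤ c with a + b + c = 561. The only binding inequality is a + b > c, i.e. 561 − c > c, so c < 561/2; and c ≥ 561/3 since c is the largest side.
So 187 ≤ c ≤ 280. For each c, b runs from ⌈(561 − c)/2⌉ up to c (then a = 561 − b − c satisfies 1 ≤ a ≤ b automatically), giving c − ⌈(561 − c)/2⌉ + 1 choices.
Summing over c: 1 + 2 + 4 + 5 + … + 139 + 140  (94 terms, c = 187, …, 280) = 6627
Check (closed form: nearest integer to p²/48 for even p, (p+3)²/48 for odd p): (561+3)²/48 = 564²/48 = 318096/48 ≈ 6627.00 → 6627

6627 triangles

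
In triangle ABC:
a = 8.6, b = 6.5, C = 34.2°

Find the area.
Two sides and the included angle (SAS): A = ½·a·b·sin(C) = ½·8.6·6.5·sin(34.2°)
sin(34.2°) ≈ 0.562083
A ≈ ½·55.9·0.562083 = 27.95·0.562083 ≈ 15.7102

Area = 15.71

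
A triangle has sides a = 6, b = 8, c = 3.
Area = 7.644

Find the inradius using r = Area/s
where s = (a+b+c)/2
s = (6 + 8 + 3)/2 = 17/2 = 8.5
r = Area/s = 7.644/8.5 ≈ 0.899294

r = 0.8993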